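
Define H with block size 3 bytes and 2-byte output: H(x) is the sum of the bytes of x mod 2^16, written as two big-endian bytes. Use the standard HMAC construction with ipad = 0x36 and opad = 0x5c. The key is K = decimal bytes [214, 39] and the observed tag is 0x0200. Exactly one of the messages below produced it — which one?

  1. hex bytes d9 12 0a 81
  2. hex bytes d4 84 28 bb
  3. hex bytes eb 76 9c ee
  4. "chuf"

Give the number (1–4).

Key decimal bytes [214, 39] = d6 27 is 2 bytes ≤ B = 3; zero-pad to 3 bytes: K' = d6 27 00.
K' ⊕ ipad = e0 11 36; K' ⊕ opad = 8a 7b 5c.
m1: inner = H(e0 11 36 d9 12 0a 81) = 02 9d; tag = H(8a 7b 5c 02 9d) = 0200 ← matches
m2: inner = H(e0 11 36 d4 84 28 bb) = 03 62; tag = H(8a 7b 5c 03 62) = 01c6
m3: inner = H(e0 11 36 eb 76 9c ee) = 04 12; tag = H(8a 7b 5c 04 12) = 0177
m4: inner = H(e0 11 36 63 68 75 66) = 02 cd; tag = H(8a 7b 5c 02 cd) = 0230

1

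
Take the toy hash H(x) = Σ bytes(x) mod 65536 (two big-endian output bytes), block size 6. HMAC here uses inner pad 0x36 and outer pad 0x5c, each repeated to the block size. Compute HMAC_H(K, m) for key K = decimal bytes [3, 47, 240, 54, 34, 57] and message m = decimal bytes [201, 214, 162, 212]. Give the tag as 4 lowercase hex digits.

031b

Key decimal bytes [3, 47, 240, 54, 34, 57] = 03 2f f0 36 22 39 is exactly B = 6 bytes: K' = 03 2f f0 36 22 39.
K' ⊕ ipad = 35 19 c6 00 14 0f.  K' ⊕ opad = 5f 73 ac 6a 7e 65.
Inner input = (K'⊕ipad) ∥ m = 35 19 c6 00 14 0f ∥ c9 d6 a2 d4.
Inner hash: sum = 53+25+198+0+20+15+201+214+162+212 = 1100 → 04 4c.
Outer input = (K'⊕opad) ∥ inner = 5f 73 ac 6a 7e 65 ∥ 04 4c.
Outer hash (tag): sum = 95+115+172+106+126+101+4+76 = 795 → 03 1b.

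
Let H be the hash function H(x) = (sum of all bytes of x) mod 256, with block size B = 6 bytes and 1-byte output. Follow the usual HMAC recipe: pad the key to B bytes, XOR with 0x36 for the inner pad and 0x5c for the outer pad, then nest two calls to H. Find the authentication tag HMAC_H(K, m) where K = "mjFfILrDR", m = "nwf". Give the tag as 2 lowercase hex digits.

Key "mjFfILrDR" = 6d 6a 46 66 49 4c 72 44 52 is 9 bytes > B = 6, so hash it first: H(key) = 20, then zero-pad to 6 bytes: K' = 20 00 00 00 00 00.
K' ⊕ ipad = 16 36 36 36 36 36.  K' ⊕ opad = 7c 5c 5c 5c 5c 5c.
Inner input = (K'⊕ipad) ∥ m = 16 36 36 36 36 36 ∥ 6e 77 66.
Inner hash: sum = 22+54+54+54+54+54+110+119+102 = 623; mod 256 = 111 → 6f.
Outer input = (K'⊕opad) ∥ inner = 7c 5c 5c 5c 5c 5c ∥ 6f.
Outer hash (tag): sum = 124+92+92+92+92+92+111 = 695; mod 256 = 183 → b7.

b7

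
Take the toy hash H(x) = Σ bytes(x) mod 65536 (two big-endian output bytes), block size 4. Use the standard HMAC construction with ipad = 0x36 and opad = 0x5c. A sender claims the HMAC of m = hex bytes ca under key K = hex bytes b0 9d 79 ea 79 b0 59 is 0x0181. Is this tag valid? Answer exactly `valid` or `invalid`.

invalid

Key hex bytes b0 9d 79 ea 79 b0 59 is 7 bytes > B = 4, so hash it first: H(key) = 04 32, then zero-pad to 4 bytes: K' = 04 32 00 00.
K' ⊕ ipad = 32 04 36 36; K' ⊕ opad = 58 6e 5c 5c.
Inner hash: sum = 50+4+54+54+202 = 364 → 01 6c.
Outer hash (recomputed tag): sum = 88+110+92+92+1+108 = 491 → 01 eb.
Recomputed tag = 01eb; claimed = 0181 → mismatch.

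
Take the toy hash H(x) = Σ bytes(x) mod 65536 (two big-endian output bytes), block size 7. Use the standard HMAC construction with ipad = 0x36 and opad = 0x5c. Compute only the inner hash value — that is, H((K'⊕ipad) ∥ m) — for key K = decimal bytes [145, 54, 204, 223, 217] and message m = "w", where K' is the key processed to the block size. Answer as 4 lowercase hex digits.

Key decimal bytes [145, 54, 204, 223, 217] = 91 36 cc df d9 is 5 bytes ≤ B = 7; zero-pad to 7 bytes: K' = 91 36 cc df d9 00 00.
K' ⊕ ipad = a7 00 fa e9 ef 36 36.
Inner input = a7 00 fa e9 ef 36 36 ∥ 77.
Inner hash: sum = 167+0+250+233+239+54+54+119 = 1116 → 04 5c.

045c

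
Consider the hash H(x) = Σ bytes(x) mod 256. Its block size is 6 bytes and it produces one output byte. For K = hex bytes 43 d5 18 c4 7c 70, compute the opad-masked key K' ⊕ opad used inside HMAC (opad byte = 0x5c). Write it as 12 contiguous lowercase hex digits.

Key hex bytes 43 d5 18 c4 7c 70 is exactly B = 6 bytes: K' = 43 d5 18 c4 7c 70.
XOR each byte with 0x5c: 43⊕5c=1f, d5⊕5c=89, 18⊕5c=44, c4⊕5c=98, 7c⊕5c=20, 70⊕5c=2c.

1f894498202c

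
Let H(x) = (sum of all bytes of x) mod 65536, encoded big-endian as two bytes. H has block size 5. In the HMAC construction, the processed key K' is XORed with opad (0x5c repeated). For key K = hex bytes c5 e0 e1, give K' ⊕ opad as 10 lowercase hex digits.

Key hex bytes c5 e0 e1 is 3 bytes ≤ B = 5; zero-pad to 5 bytes: K' = c5 e0 e1 00 00.
XOR each byte with 0x5c: c5⊕5c=99, e0⊕5c=bc, e1⊕5c=bd, 00⊕5c=5c, 00⊕5c=5c.

99bcbd5c5c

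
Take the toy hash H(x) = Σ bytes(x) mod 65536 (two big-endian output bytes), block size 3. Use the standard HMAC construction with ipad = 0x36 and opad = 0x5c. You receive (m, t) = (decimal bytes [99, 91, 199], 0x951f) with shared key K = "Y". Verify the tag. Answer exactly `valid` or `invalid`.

Key "Y" = 59 is 1 byte ≤ B = 3; zero-pad to 3 bytes: K' = 59 00 00.
K' ⊕ ipad = 6f 36 36; K' ⊕ opad = 05 5c 5c.
Inner hash: sum = 111+54+54+99+91+199 = 608 → 02 60.
Outer hash (recomputed tag): sum = 5+92+92+2+96 = 287 → 01 1f.
Recomputed tag = 011f; claimed = 951f → mismatch.

invalid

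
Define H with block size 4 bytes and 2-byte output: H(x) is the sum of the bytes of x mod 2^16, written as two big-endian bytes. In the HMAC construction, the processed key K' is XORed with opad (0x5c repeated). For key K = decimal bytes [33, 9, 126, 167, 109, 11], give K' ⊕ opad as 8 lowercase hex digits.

5d9b5c5c

Key decimal bytes [33, 9, 126, 167, 109, 11] = 21 09 7e a7 6d 0b is 6 bytes > B = 4, so hash it first: H(key) = 01 c7, then zero-pad to 4 bytes: K' = 01 c7 00 00.
XOR each byte with 0x5c: 01⊕5c=5d, c7⊕5c=9b, 00⊕5c=5c, 00⊕5c=5c.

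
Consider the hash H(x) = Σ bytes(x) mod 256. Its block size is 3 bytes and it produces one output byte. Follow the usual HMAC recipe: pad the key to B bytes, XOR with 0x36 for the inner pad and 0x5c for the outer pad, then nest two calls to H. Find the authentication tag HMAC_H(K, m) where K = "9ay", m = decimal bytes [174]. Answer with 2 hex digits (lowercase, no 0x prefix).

Key "9ay" = 39 61 79 is exactly B = 3 bytes: K' = 39 61 79.
K' ⊕ ipad = 0f 57 4f.  K' ⊕ opad = 65 3d 25.
Inner input = (K'⊕ipad) ∥ m = 0f 57 4f ∥ ae.
Inner hash: sum = 15+87+79+174 = 355; mod 256 = 99 → 63.
Outer input = (K'⊕opad) ∥ inner = 65 3d 25 ∥ 63.
Outer hash (tag): sum = 101+61+37+99 = 298; mod 256 = 42 → 2a.

2a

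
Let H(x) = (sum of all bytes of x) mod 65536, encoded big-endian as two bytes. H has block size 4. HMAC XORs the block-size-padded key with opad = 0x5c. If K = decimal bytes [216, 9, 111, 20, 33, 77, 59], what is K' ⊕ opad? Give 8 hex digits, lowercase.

Key decimal bytes [216, 9, 111, 20, 33, 77, 59] = d8 09 6f 14 21 4d 3b is 7 bytes > B = 4, so hash it first: H(key) = 02 0d, then zero-pad to 4 bytes: K' = 02 0d 00 00.
XOR each byte with 0x5c: 02⊕5c=5e, 0d⊕5c=51, 00⊕5c=5c, 00⊕5c=5c.

5e515c5c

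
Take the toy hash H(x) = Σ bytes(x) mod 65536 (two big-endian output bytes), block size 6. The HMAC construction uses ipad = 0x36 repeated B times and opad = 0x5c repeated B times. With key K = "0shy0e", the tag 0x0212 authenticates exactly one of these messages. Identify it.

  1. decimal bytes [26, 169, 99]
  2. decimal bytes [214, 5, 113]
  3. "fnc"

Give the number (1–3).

Key "0shy0e" = 30 73 68 79 30 65 is exactly B = 6 bytes: K' = 30 73 68 79 30 65.
K' ⊕ ipad = 06 45 5e 4f 06 53; K' ⊕ opad = 6c 2f 34 25 6c 39.
m1: inner = H(06 45 5e 4f 06 53 1a a9 63) = 02 77; tag = H(6c 2f 34 25 6c 39 02 77) = 0212 ← matches
m2: inner = H(06 45 5e 4f 06 53 d6 05 71) = 02 9d; tag = H(6c 2f 34 25 6c 39 02 9d) = 0238
m3: inner = H(06 45 5e 4f 06 53 66 6e 63) = 02 88; tag = H(6c 2f 34 25 6c 39 02 88) = 0223

1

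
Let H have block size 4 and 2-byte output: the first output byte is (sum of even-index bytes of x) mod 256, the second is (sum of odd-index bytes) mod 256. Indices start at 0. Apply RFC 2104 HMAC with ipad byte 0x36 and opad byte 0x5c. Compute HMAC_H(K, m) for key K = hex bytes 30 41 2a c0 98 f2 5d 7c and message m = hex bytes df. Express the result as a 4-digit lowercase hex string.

fd1e

Key hex bytes 30 41 2a c0 98 f2 5d 7c is 8 bytes > B = 4, so hash it first: H(key) = 4f 6f, then zero-pad to 4 bytes: K' = 4f 6f 00 00.
K' ⊕ ipad = 79 59 36 36.  K' ⊕ opad = 13 33 5c 5c.
Inner input = (K'⊕ipad) ∥ m = 79 59 36 36 ∥ df.
Inner hash: even-index sum = 398 mod 256 = 142; odd-index sum = 143 mod 256 = 143 → 8e 8f.
Outer input = (K'⊕opad) ∥ inner = 13 33 5c 5c ∥ 8e 8f.
Outer hash (tag): even-index sum = 253 mod 256 = 253; odd-index sum = 286 mod 256 = 30 → fd 1e.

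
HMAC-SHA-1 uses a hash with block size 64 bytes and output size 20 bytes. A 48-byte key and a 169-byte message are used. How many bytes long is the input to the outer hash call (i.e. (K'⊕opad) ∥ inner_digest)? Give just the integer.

84

Key is 48 ≤ 64 bytes, zero-padded: |K'| = 64.
Outer input = (K'⊕opad) ∥ H(inner) → 64 + 20 = 84 bytes.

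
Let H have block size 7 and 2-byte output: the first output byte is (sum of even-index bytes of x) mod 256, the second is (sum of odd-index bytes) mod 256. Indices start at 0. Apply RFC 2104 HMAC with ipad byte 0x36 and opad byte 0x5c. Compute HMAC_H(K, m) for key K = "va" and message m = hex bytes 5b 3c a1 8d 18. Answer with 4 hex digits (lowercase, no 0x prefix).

15a0

Key "va" = 76 61 is 2 bytes ≤ B = 7; zero-pad to 7 bytes: K' = 76 61 00 00 00 00 00.
K' ⊕ ipad = 40 57 36 36 36 36 36.  K' ⊕ opad = 2a 3d 5c 5c 5c 5c 5c.
Inner input = (K'⊕ipad) ∥ m = 40 57 36 36 36 36 36 ∥ 5b 3c a1 8d 18.
Inner hash: even-index sum = 427 mod 256 = 171; odd-index sum = 471 mod 256 = 215 → ab d7.
Outer input = (K'⊕opad) ∥ inner = 2a 3d 5c 5c 5c 5c 5c ∥ ab d7.
Outer hash (tag): even-index sum = 533 mod 256 = 21; odd-index sum = 416 mod 256 = 160 → 15 a0.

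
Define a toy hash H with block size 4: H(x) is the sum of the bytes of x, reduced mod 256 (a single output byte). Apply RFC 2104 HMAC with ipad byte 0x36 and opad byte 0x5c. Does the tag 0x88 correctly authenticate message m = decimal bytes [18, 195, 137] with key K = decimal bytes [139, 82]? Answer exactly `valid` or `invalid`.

Key decimal bytes [139, 82] = 8b 52 is 2 bytes ≤ B = 4; zero-pad to 4 bytes: K' = 8b 52 00 00.
K' ⊕ ipad = bd 64 36 36; K' ⊕ opad = d7 0e 5c 5c.
Inner hash: sum = 189+100+54+54+18+195+137 = 747; mod 256 = 235 → eb.
Outer hash (recomputed tag): sum = 215+14+92+92+235 = 648; mod 256 = 136 → 88.
Recomputed tag = 88; claimed = 88 → match.

valid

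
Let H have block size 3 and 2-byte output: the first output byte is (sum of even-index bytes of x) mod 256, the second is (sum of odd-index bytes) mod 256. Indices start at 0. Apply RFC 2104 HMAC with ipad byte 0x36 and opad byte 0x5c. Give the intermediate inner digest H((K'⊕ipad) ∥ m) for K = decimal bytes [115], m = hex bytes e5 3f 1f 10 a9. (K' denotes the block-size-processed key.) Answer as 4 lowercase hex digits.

cae3

Key decimal bytes [115] = 73 is 1 byte ≤ B = 3; zero-pad to 3 bytes: K' = 73 00 00.
K' ⊕ ipad = 45 36 36.
Inner input = 45 36 36 ∥ e5 3f 1f 10 a9.
Inner hash: even-index sum = 202 mod 256 = 202; odd-index sum = 483 mod 256 = 227 → ca e3.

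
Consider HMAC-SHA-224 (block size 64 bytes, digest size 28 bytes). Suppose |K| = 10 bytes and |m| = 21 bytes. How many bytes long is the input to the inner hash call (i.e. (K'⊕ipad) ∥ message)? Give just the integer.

Key is 10 ≤ 64 bytes, zero-padded: |K'| = 64.
Inner input = (K'⊕ipad) ∥ m → 64 + 21 = 85 bytes.

85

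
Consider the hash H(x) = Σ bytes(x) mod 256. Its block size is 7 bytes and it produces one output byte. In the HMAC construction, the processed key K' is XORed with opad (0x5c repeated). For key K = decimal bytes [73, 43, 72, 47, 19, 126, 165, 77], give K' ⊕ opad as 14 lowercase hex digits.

325c5c5c5c5c5c

Key decimal bytes [73, 43, 72, 47, 19, 126, 165, 77] = 49 2b 48 2f 13 7e a5 4d is 8 bytes > B = 7, so hash it first: H(key) = 6e, then zero-pad to 7 bytes: K' = 6e 00 00 00 00 00 00.
XOR each byte with 0x5c: 6e⊕5c=32, 00⊕5c=5c, 00⊕5c=5c, 00⊕5c=5c, 00⊕5c=5c, 00⊕5c=5c, 00⊕5c=5c.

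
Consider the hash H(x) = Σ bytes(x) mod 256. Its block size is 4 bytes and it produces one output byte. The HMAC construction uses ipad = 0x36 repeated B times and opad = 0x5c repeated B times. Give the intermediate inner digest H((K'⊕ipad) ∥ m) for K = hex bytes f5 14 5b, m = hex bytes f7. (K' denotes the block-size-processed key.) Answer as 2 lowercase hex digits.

Key hex bytes f5 14 5b is 3 bytes ≤ B = 4; zero-pad to 4 bytes: K' = f5 14 5b 00.
K' ⊕ ipad = c3 22 6d 36.
Inner input = c3 22 6d 36 ∥ f7.
Inner hash: sum = 195+34+109+54+247 = 639; mod 256 = 127 → 7f.

7f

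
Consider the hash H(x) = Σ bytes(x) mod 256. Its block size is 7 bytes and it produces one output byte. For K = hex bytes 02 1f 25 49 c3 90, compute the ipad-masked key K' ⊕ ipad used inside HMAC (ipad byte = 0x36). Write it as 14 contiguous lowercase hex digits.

3429137ff5a636

Key hex bytes 02 1f 25 49 c3 90 is 6 bytes ≤ B = 7; zero-pad to 7 bytes: K' = 02 1f 25 49 c3 90 00.
XOR each byte with 0x36: 02⊕36=34, 1f⊕36=29, 25⊕36=13, 49⊕36=7f, c3⊕36=f5, 90⊕36=a6, 00⊕36=36.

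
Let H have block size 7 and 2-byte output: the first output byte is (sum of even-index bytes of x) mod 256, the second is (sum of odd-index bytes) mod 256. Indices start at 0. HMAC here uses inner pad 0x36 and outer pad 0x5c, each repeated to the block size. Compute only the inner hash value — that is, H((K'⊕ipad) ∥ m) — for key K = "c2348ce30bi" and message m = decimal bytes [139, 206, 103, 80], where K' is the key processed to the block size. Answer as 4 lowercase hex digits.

bac6

Key "c2348ce30bi" = 63 32 33 34 38 63 65 33 30 62 69 is 11 bytes > B = 7, so hash it first: H(key) = cc 5e, then zero-pad to 7 bytes: K' = cc 5e 00 00 00 00 00.
K' ⊕ ipad = fa 68 36 36 36 36 36.
Inner input = fa 68 36 36 36 36 36 ∥ 8b ce 67 50.
Inner hash: even-index sum = 698 mod 256 = 186; odd-index sum = 454 mod 256 = 198 → ba c6.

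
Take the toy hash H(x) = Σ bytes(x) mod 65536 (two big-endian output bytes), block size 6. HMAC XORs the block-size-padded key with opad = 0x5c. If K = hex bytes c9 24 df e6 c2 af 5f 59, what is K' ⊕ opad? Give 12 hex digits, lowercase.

58875c5c5c5c

Key hex bytes c9 24 df e6 c2 af 5f 59 is 8 bytes > B = 6, so hash it first: H(key) = 04 db, then zero-pad to 6 bytes: K' = 04 db 00 00 00 00.
XOR each byte with 0x5c: 04⊕5c=58, db⊕5c=87, 00⊕5c=5c, 00⊕5c=5c, 00⊕5c=5c, 00⊕5c=5c.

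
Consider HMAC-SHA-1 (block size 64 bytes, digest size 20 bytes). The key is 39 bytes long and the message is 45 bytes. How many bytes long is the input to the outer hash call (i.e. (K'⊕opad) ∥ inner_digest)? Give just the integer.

Key is 39 ≤ 64 bytes, zero-padded: |K'| = 64.
Outer input = (K'⊕opad) ∥ H(inner) → 64 + 20 = 84 bytes.

84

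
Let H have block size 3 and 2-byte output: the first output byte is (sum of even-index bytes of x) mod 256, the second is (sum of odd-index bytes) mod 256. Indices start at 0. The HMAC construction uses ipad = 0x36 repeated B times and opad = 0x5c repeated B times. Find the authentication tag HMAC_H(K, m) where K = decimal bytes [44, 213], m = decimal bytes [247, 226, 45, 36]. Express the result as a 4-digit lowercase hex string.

d3df

Key decimal bytes [44, 213] = 2c d5 is 2 bytes ≤ B = 3; zero-pad to 3 bytes: K' = 2c d5 00.
K' ⊕ ipad = 1a e3 36.  K' ⊕ opad = 70 89 5c.
Inner input = (K'⊕ipad) ∥ m = 1a e3 36 ∥ f7 e2 2d 24.
Inner hash: even-index sum = 342 mod 256 = 86; odd-index sum = 519 mod 256 = 7 → 56 07.
Outer input = (K'⊕opad) ∥ inner = 70 89 5c ∥ 56 07.
Outer hash (tag): even-index sum = 211 mod 256 = 211; odd-index sum = 223 mod 256 = 223 → d3 df.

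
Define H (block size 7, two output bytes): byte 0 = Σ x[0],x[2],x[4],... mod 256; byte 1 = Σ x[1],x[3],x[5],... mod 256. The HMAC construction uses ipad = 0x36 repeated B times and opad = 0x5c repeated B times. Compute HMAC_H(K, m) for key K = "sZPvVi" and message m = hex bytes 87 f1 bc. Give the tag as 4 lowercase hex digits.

ef97

Key "sZPvVi" = 73 5a 50 76 56 69 is 6 bytes ≤ B = 7; zero-pad to 7 bytes: K' = 73 5a 50 76 56 69 00.
K' ⊕ ipad = 45 6c 66 40 60 5f 36.  K' ⊕ opad = 2f 06 0c 2a 0a 35 5c.
Inner input = (K'⊕ipad) ∥ m = 45 6c 66 40 60 5f 36 ∥ 87 f1 bc.
Inner hash: even-index sum = 562 mod 256 = 50; odd-index sum = 590 mod 256 = 78 → 32 4e.
Outer input = (K'⊕opad) ∥ inner = 2f 06 0c 2a 0a 35 5c ∥ 32 4e.
Outer hash (tag): even-index sum = 239 mod 256 = 239; odd-index sum = 151 mod 256 = 151 → ef 97.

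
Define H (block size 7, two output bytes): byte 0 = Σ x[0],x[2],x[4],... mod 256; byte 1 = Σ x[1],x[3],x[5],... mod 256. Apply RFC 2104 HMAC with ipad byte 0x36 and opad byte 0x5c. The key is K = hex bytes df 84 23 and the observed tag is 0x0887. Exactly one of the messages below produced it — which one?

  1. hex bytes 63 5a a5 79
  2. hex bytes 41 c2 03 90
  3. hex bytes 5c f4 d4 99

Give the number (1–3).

Key hex bytes df 84 23 is 3 bytes ≤ B = 7; zero-pad to 7 bytes: K' = df 84 23 00 00 00 00.
K' ⊕ ipad = e9 b2 15 36 36 36 36; K' ⊕ opad = 83 d8 7f 5c 5c 5c 5c.
m1: inner = H(e9 b2 15 36 36 36 36 63 5a a5 79) = 3d 26; tag = H(83 d8 7f 5c 5c 5c 5c 3d 26) = e0cd
m2: inner = H(e9 b2 15 36 36 36 36 41 c2 03 90) = bc 62; tag = H(83 d8 7f 5c 5c 5c 5c bc 62) = 1c4c
m3: inner = H(e9 b2 15 36 36 36 36 5c f4 d4 99) = f7 4e; tag = H(83 d8 7f 5c 5c 5c 5c f7 4e) = 0887 ← matches

3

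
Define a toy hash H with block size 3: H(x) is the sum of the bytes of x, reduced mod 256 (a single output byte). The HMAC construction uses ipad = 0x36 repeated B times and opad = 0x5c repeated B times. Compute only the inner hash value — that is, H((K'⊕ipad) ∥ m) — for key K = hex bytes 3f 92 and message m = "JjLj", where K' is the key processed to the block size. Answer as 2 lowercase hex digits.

4d

Key hex bytes 3f 92 is 2 bytes ≤ B = 3; zero-pad to 3 bytes: K' = 3f 92 00.
K' ⊕ ipad = 09 a4 36.
Inner input = 09 a4 36 ∥ 4a 6a 4c 6a.
Inner hash: sum = 9+164+54+74+106+76+106 = 589; mod 256 = 77 → 4d.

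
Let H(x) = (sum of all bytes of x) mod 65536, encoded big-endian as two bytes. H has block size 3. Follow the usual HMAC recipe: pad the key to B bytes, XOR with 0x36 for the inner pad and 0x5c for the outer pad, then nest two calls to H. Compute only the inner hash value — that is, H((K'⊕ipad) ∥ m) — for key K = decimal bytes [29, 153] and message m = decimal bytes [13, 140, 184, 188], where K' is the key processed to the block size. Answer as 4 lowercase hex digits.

Key decimal bytes [29, 153] = 1d 99 is 2 bytes ≤ B = 3; zero-pad to 3 bytes: K' = 1d 99 00.
K' ⊕ ipad = 2b af 36.
Inner input = 2b af 36 ∥ 0d 8c b8 bc.
Inner hash: sum = 43+175+54+13+140+184+188 = 797 → 03 1d.

031d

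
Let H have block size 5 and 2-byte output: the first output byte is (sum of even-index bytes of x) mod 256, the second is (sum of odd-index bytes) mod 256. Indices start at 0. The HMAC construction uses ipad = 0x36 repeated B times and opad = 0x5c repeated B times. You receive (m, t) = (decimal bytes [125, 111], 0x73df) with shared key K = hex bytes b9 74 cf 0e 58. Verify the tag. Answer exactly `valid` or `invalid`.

valid

Key hex bytes b9 74 cf 0e 58 is exactly B = 5 bytes: K' = b9 74 cf 0e 58.
K' ⊕ ipad = 8f 42 f9 38 6e; K' ⊕ opad = e5 28 93 52 04.
Inner hash: even-index sum = 613 mod 256 = 101; odd-index sum = 247 mod 256 = 247 → 65 f7.
Outer hash (recomputed tag): even-index sum = 627 mod 256 = 115; odd-index sum = 223 mod 256 = 223 → 73 df.
Recomputed tag = 73df; claimed = 73df → match.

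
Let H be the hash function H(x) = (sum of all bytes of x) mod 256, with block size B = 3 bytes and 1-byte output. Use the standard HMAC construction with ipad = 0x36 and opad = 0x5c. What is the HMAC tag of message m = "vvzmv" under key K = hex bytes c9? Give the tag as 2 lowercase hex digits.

01

Key hex bytes c9 is 1 byte ≤ B = 3; zero-pad to 3 bytes: K' = c9 00 00.
K' ⊕ ipad = ff 36 36.  K' ⊕ opad = 95 5c 5c.
Inner input = (K'⊕ipad) ∥ m = ff 36 36 ∥ 76 76 7a 6d 76.
Inner hash: sum = 255+54+54+118+118+122+109+118 = 948; mod 256 = 180 → b4.
Outer input = (K'⊕opad) ∥ inner = 95 5c 5c ∥ b4.
Outer hash (tag): sum = 149+92+92+180 = 513; mod 256 = 1 → 01.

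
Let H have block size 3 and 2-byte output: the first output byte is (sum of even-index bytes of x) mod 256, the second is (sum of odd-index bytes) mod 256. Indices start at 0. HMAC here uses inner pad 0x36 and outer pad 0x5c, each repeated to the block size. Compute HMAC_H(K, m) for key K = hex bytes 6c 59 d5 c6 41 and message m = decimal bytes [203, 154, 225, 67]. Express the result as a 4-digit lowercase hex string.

0f0a

Key hex bytes 6c 59 d5 c6 41 is 5 bytes > B = 3, so hash it first: H(key) = 82 1f, then zero-pad to 3 bytes: K' = 82 1f 00.
K' ⊕ ipad = b4 29 36.  K' ⊕ opad = de 43 5c.
Inner input = (K'⊕ipad) ∥ m = b4 29 36 ∥ cb 9a e1 43.
Inner hash: even-index sum = 455 mod 256 = 199; odd-index sum = 469 mod 256 = 213 → c7 d5.
Outer input = (K'⊕opad) ∥ inner = de 43 5c ∥ c7 d5.
Outer hash (tag): even-index sum = 527 mod 256 = 15; odd-index sum = 266 mod 256 = 10 → 0f 0a.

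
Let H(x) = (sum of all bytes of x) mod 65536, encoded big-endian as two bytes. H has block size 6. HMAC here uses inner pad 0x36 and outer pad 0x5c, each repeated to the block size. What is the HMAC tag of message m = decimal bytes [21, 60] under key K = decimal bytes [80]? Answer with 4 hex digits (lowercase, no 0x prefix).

Key decimal bytes [80] = 50 is 1 byte ≤ B = 6; zero-pad to 6 bytes: K' = 50 00 00 00 00 00.
K' ⊕ ipad = 66 36 36 36 36 36.  K' ⊕ opad = 0c 5c 5c 5c 5c 5c.
Inner input = (K'⊕ipad) ∥ m = 66 36 36 36 36 36 ∥ 15 3c.
Inner hash: sum = 102+54+54+54+54+54+21+60 = 453 → 01 c5.
Outer input = (K'⊕opad) ∥ inner = 0c 5c 5c 5c 5c 5c ∥ 01 c5.
Outer hash (tag): sum = 12+92+92+92+92+92+1+197 = 670 → 02 9e.

029e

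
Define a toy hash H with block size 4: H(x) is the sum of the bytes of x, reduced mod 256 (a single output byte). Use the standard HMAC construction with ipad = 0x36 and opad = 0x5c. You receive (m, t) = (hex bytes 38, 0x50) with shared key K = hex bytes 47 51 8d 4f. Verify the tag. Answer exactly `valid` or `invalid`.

valid

Key hex bytes 47 51 8d 4f is exactly B = 4 bytes: K' = 47 51 8d 4f.
K' ⊕ ipad = 71 67 bb 79; K' ⊕ opad = 1b 0d d1 13.
Inner hash: sum = 113+103+187+121+56 = 580; mod 256 = 68 → 44.
Outer hash (recomputed tag): sum = 27+13+209+19+68 = 336; mod 256 = 80 → 50.
Recomputed tag = 50; claimed = 50 → match.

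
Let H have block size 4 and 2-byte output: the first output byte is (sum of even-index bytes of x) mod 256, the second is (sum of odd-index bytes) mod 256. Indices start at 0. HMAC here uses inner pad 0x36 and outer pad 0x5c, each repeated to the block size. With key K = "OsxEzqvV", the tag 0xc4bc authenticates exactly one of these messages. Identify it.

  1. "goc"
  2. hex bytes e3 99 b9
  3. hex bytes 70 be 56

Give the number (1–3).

Key "OsxEzqvV" = 4f 73 78 45 7a 71 76 56 is 8 bytes > B = 4, so hash it first: H(key) = b7 7f, then zero-pad to 4 bytes: K' = b7 7f 00 00.
K' ⊕ ipad = 81 49 36 36; K' ⊕ opad = eb 23 5c 5c.
m1: inner = H(81 49 36 36 67 6f 63) = 81 ee; tag = H(eb 23 5c 5c 81 ee) = c86d
m2: inner = H(81 49 36 36 e3 99 b9) = 53 18; tag = H(eb 23 5c 5c 53 18) = 9a97
m3: inner = H(81 49 36 36 70 be 56) = 7d 3d; tag = H(eb 23 5c 5c 7d 3d) = c4bc ← matches

3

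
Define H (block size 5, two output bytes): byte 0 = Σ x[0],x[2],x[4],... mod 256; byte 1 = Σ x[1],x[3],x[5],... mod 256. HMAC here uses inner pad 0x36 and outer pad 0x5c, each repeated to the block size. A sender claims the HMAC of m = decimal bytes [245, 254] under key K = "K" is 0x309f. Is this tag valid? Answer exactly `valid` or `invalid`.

valid

Key "K" = 4b is 1 byte ≤ B = 5; zero-pad to 5 bytes: K' = 4b 00 00 00 00.
K' ⊕ ipad = 7d 36 36 36 36; K' ⊕ opad = 17 5c 5c 5c 5c.
Inner hash: even-index sum = 487 mod 256 = 231; odd-index sum = 353 mod 256 = 97 → e7 61.
Outer hash (recomputed tag): even-index sum = 304 mod 256 = 48; odd-index sum = 415 mod 256 = 159 → 30 9f.
Recomputed tag = 309f; claimed = 309f → match.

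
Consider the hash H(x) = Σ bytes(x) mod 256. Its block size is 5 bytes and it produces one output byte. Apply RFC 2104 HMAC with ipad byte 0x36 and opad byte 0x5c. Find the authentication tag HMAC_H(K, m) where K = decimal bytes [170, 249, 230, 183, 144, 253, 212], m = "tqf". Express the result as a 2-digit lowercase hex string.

Key decimal bytes [170, 249, 230, 183, 144, 253, 212] = aa f9 e6 b7 90 fd d4 is 7 bytes > B = 5, so hash it first: H(key) = a1, then zero-pad to 5 bytes: K' = a1 00 00 00 00.
K' ⊕ ipad = 97 36 36 36 36.  K' ⊕ opad = fd 5c 5c 5c 5c.
Inner input = (K'⊕ipad) ∥ m = 97 36 36 36 36 ∥ 74 71 66.
Inner hash: sum = 151+54+54+54+54+116+113+102 = 698; mod 256 = 186 → ba.
Outer input = (K'⊕opad) ∥ inner = fd 5c 5c 5c 5c ∥ ba.
Outer hash (tag): sum = 253+92+92+92+92+186 = 807; mod 256 = 39 → 27.

27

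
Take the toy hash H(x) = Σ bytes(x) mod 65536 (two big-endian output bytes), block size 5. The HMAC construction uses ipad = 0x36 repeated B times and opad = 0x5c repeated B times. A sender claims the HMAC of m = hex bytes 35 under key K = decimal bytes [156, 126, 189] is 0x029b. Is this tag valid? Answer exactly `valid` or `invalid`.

valid

Key decimal bytes [156, 126, 189] = 9c 7e bd is 3 bytes ≤ B = 5; zero-pad to 5 bytes: K' = 9c 7e bd 00 00.
K' ⊕ ipad = aa 48 8b 36 36; K' ⊕ opad = c0 22 e1 5c 5c.
Inner hash: sum = 170+72+139+54+54+53 = 542 → 02 1e.
Outer hash (recomputed tag): sum = 192+34+225+92+92+2+30 = 667 → 02 9b.
Recomputed tag = 029b; claimed = 029b → match.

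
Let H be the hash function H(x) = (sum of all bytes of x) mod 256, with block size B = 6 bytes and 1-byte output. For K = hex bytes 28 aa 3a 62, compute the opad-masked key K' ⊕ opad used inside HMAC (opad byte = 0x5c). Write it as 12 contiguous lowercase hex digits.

74f6663e5c5c

Key hex bytes 28 aa 3a 62 is 4 bytes ≤ B = 6; zero-pad to 6 bytes: K' = 28 aa 3a 62 00 00.
XOR each byte with 0x5c: 28⊕5c=74, aa⊕5c=f6, 3a⊕5c=66, 62⊕5c=3e, 00⊕5c=5c, 00⊕5c=5c.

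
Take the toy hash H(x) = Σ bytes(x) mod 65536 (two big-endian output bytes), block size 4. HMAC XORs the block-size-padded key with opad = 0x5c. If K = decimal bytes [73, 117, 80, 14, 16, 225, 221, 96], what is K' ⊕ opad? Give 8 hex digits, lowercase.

Key decimal bytes [73, 117, 80, 14, 16, 225, 221, 96] = 49 75 50 0e 10 e1 dd 60 is 8 bytes > B = 4, so hash it first: H(key) = 03 4a, then zero-pad to 4 bytes: K' = 03 4a 00 00.
XOR each byte with 0x5c: 03⊕5c=5f, 4a⊕5c=16, 00⊕5c=5c, 00⊕5c=5c.

5f165c5c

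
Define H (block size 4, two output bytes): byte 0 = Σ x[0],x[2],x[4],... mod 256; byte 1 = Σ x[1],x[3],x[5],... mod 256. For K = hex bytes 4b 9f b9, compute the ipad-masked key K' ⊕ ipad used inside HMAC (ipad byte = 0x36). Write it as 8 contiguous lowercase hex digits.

7da98f36

Key hex bytes 4b 9f b9 is 3 bytes ≤ B = 4; zero-pad to 4 bytes: K' = 4b 9f b9 00.
XOR each byte with 0x36: 4b⊕36=7d, 9f⊕36=a9, b9⊕36=8f, 00⊕36=36.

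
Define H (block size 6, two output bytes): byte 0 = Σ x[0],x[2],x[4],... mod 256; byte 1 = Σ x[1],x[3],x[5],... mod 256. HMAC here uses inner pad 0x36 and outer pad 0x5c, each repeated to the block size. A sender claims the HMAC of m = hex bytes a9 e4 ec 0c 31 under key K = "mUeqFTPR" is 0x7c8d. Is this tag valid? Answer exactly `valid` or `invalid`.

invalid

Key "mUeqFTPR" = 6d 55 65 71 46 54 50 52 is 8 bytes > B = 6, so hash it first: H(key) = 68 6c, then zero-pad to 6 bytes: K' = 68 6c 00 00 00 00.
K' ⊕ ipad = 5e 5a 36 36 36 36; K' ⊕ opad = 34 30 5c 5c 5c 5c.
Inner hash: even-index sum = 656 mod 256 = 144; odd-index sum = 438 mod 256 = 182 → 90 b6.
Outer hash (recomputed tag): even-index sum = 380 mod 256 = 124; odd-index sum = 414 mod 256 = 158 → 7c 9e.
Recomputed tag = 7c9e; claimed = 7c8d → mismatch.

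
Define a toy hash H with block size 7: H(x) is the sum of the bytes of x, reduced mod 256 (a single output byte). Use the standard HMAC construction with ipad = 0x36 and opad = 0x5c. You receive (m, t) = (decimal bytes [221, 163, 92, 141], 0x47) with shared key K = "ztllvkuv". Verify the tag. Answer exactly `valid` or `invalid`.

Key "ztllvkuv" = 7a 74 6c 6c 76 6b 75 76 is 8 bytes > B = 7, so hash it first: H(key) = 92, then zero-pad to 7 bytes: K' = 92 00 00 00 00 00 00.
K' ⊕ ipad = a4 36 36 36 36 36 36; K' ⊕ opad = ce 5c 5c 5c 5c 5c 5c.
Inner hash: sum = 164+54+54+54+54+54+54+221+163+92+141 = 1105; mod 256 = 81 → 51.
Outer hash (recomputed tag): sum = 206+92+92+92+92+92+92+81 = 839; mod 256 = 71 → 47.
Recomputed tag = 47; claimed = 47 → match.

valid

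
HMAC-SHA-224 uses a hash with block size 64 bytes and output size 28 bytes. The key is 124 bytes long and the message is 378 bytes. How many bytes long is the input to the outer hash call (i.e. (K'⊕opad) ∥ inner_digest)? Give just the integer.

Key is 124 > 64 bytes, so it is hashed to 28 bytes then zero-padded to 64: |K'| = 64.
Outer input = (K'⊕opad) ∥ H(inner) → 64 + 28 = 92 bytes.

92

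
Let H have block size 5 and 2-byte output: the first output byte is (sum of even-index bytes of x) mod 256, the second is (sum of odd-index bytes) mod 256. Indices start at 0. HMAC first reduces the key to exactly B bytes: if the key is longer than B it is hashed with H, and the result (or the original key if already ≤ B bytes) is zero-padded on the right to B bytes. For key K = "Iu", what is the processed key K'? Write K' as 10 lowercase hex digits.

4975000000

Key "Iu" = 49 75 is 2 bytes ≤ B = 5; zero-pad to 5 bytes: K' = 49 75 00 00 00.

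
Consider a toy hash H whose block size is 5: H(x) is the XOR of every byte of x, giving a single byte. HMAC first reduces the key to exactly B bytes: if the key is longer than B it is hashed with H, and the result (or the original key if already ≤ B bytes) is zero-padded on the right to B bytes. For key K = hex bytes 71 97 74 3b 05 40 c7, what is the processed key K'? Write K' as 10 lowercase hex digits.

2b00000000

|K| = 7 > B = 5, so first hash the key.
H(K): XOR 71⊕97⊕74⊕3b⊕05⊕40⊕c7 = 2b.
Zero-pad H(K) = 2b to 5 bytes: K' = 2b 00 00 00 00.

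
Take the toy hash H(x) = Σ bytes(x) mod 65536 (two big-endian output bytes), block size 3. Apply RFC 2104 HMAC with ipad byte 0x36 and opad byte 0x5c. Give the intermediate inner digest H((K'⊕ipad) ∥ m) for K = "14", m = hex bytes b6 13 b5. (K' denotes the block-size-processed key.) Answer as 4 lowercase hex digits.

Key "14" = 31 34 is 2 bytes ≤ B = 3; zero-pad to 3 bytes: K' = 31 34 00.
K' ⊕ ipad = 07 02 36.
Inner input = 07 02 36 ∥ b6 13 b5.
Inner hash: sum = 7+2+54+182+19+181 = 445 → 01 bd.

01bd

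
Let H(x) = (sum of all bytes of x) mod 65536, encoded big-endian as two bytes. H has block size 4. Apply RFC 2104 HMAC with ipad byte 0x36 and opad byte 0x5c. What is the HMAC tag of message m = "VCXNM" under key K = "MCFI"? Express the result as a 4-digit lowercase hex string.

Key "MCFI" = 4d 43 46 49 is exactly B = 4 bytes: K' = 4d 43 46 49.
K' ⊕ ipad = 7b 75 70 7f.  K' ⊕ opad = 11 1f 1a 15.
Inner input = (K'⊕ipad) ∥ m = 7b 75 70 7f ∥ 56 43 58 4e 4d.
Inner hash: sum = 123+117+112+127+86+67+88+78+77 = 875 → 03 6b.
Outer input = (K'⊕opad) ∥ inner = 11 1f 1a 15 ∥ 03 6b.
Outer hash (tag): sum = 17+31+26+21+3+107 = 205 → 00 cd.

00cd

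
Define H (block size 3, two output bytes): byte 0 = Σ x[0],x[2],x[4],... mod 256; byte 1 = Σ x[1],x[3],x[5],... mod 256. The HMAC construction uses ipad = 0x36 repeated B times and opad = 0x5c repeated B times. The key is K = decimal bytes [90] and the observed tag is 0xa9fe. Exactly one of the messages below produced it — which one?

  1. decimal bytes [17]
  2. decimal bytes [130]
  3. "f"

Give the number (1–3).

1

Key decimal bytes [90] = 5a is 1 byte ≤ B = 3; zero-pad to 3 bytes: K' = 5a 00 00.
K' ⊕ ipad = 6c 36 36; K' ⊕ opad = 06 5c 5c.
m1: inner = H(6c 36 36 11) = a2 47; tag = H(06 5c 5c a2 47) = a9fe ← matches
m2: inner = H(6c 36 36 82) = a2 b8; tag = H(06 5c 5c a2 b8) = 1afe
m3: inner = H(6c 36 36 66) = a2 9c; tag = H(06 5c 5c a2 9c) = fefe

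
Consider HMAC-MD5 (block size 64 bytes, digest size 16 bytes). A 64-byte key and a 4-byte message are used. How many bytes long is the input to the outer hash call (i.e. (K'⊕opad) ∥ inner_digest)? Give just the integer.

Key is 64 ≤ 64 bytes, zero-padded: |K'| = 64.
Outer input = (K'⊕opad) ∥ H(inner) → 64 + 16 = 80 bytes.

80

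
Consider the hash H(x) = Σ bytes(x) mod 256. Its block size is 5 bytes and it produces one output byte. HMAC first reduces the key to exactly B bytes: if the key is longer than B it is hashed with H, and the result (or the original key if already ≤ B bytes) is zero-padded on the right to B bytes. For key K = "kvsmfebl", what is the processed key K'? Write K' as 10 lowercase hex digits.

|K| = 8 > B = 5, so first hash the key.
H(K): sum = 107+118+115+109+102+101+98+108 = 858; mod 256 = 90 → 5a.
Zero-pad H(K) = 5a to 5 bytes: K' = 5a 00 00 00 00.

5a00000000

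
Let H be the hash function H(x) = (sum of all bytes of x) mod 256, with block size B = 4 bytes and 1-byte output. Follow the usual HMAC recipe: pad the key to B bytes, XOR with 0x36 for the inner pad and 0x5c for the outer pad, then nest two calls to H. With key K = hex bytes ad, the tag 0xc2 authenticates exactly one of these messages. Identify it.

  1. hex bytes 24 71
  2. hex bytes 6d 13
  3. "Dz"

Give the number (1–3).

2

Key hex bytes ad is 1 byte ≤ B = 4; zero-pad to 4 bytes: K' = ad 00 00 00.
K' ⊕ ipad = 9b 36 36 36; K' ⊕ opad = f1 5c 5c 5c.
m1: inner = H(9b 36 36 36 24 71) = d2; tag = H(f1 5c 5c 5c d2) = d7
m2: inner = H(9b 36 36 36 6d 13) = bd; tag = H(f1 5c 5c 5c bd) = c2 ← matches
m3: inner = H(9b 36 36 36 44 7a) = fb; tag = H(f1 5c 5c 5c fb) = 00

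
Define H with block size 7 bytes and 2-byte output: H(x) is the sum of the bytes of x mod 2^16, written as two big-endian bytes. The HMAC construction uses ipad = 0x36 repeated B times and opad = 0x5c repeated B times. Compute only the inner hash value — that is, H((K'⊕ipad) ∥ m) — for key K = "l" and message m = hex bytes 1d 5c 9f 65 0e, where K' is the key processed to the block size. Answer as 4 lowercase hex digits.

Key "l" = 6c is 1 byte ≤ B = 7; zero-pad to 7 bytes: K' = 6c 00 00 00 00 00 00.
K' ⊕ ipad = 5a 36 36 36 36 36 36.
Inner input = 5a 36 36 36 36 36 36 ∥ 1d 5c 9f 65 0e.
Inner hash: sum = 90+54+54+54+54+54+54+29+92+159+101+14 = 809 → 03 29.

0329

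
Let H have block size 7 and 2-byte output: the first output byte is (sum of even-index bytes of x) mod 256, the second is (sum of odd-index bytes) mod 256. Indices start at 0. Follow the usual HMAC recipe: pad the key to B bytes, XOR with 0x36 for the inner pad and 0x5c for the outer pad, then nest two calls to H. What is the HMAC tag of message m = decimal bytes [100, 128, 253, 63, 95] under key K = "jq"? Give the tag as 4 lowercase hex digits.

Key "jq" = 6a 71 is 2 bytes ≤ B = 7; zero-pad to 7 bytes: K' = 6a 71 00 00 00 00 00.
K' ⊕ ipad = 5c 47 36 36 36 36 36.  K' ⊕ opad = 36 2d 5c 5c 5c 5c 5c.
Inner input = (K'⊕ipad) ∥ m = 5c 47 36 36 36 36 36 ∥ 64 80 fd 3f 5f.
Inner hash: even-index sum = 445 mod 256 = 189; odd-index sum = 627 mod 256 = 115 → bd 73.
Outer input = (K'⊕opad) ∥ inner = 36 2d 5c 5c 5c 5c 5c ∥ bd 73.
Outer hash (tag): even-index sum = 445 mod 256 = 189; odd-index sum = 418 mod 256 = 162 → bd a2.

bda2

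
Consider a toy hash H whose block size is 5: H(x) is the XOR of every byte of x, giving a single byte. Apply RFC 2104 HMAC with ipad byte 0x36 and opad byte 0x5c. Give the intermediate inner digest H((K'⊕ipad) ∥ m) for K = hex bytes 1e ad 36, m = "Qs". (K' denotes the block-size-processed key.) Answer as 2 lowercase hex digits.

Key hex bytes 1e ad 36 is 3 bytes ≤ B = 5; zero-pad to 5 bytes: K' = 1e ad 36 00 00.
K' ⊕ ipad = 28 9b 00 36 36.
Inner input = 28 9b 00 36 36 ∥ 51 73.
Inner hash: XOR 28⊕9b⊕00⊕36⊕36⊕51⊕73 = 91.

91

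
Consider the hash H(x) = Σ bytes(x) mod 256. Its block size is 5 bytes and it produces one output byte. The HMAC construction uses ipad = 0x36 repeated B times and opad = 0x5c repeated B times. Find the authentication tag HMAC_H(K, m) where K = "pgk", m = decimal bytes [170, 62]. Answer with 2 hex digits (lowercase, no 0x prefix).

Key "pgk" = 70 67 6b is 3 bytes ≤ B = 5; zero-pad to 5 bytes: K' = 70 67 6b 00 00.
K' ⊕ ipad = 46 51 5d 36 36.  K' ⊕ opad = 2c 3b 37 5c 5c.
Inner input = (K'⊕ipad) ∥ m = 46 51 5d 36 36 ∥ aa 3e.
Inner hash: sum = 70+81+93+54+54+170+62 = 584; mod 256 = 72 → 48.
Outer input = (K'⊕opad) ∥ inner = 2c 3b 37 5c 5c ∥ 48.
Outer hash (tag): sum = 44+59+55+92+92+72 = 414; mod 256 = 158 → 9e.

9e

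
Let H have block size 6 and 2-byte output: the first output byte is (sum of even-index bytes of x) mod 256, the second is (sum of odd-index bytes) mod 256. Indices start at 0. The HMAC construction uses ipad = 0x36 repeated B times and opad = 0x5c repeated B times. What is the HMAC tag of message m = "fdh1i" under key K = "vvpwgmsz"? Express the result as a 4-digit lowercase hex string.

Key "vvpwgmsz" = 76 76 70 77 67 6d 73 7a is 8 bytes > B = 6, so hash it first: H(key) = c0 d4, then zero-pad to 6 bytes: K' = c0 d4 00 00 00 00.
K' ⊕ ipad = f6 e2 36 36 36 36.  K' ⊕ opad = 9c 88 5c 5c 5c 5c.
Inner input = (K'⊕ipad) ∥ m = f6 e2 36 36 36 36 ∥ 66 64 68 31 69.
Inner hash: even-index sum = 665 mod 256 = 153; odd-index sum = 483 mod 256 = 227 → 99 e3.
Outer input = (K'⊕opad) ∥ inner = 9c 88 5c 5c 5c 5c ∥ 99 e3.
Outer hash (tag): even-index sum = 493 mod 256 = 237; odd-index sum = 547 mod 256 = 35 → ed 23.

ed23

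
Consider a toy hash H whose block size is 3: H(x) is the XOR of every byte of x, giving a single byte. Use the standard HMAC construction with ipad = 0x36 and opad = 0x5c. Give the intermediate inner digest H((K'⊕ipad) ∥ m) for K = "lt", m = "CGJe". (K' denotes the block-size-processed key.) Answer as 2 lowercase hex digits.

05

Key "lt" = 6c 74 is 2 bytes ≤ B = 3; zero-pad to 3 bytes: K' = 6c 74 00.
K' ⊕ ipad = 5a 42 36.
Inner input = 5a 42 36 ∥ 43 47 4a 65.
Inner hash: XOR 5a⊕42⊕36⊕43⊕47⊕4a⊕65 = 05.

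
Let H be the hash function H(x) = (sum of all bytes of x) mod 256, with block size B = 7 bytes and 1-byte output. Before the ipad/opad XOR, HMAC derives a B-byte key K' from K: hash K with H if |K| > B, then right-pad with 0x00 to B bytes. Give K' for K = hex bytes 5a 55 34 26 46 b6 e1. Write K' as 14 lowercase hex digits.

5a55342646b6e1

Key hex bytes 5a 55 34 26 46 b6 e1 is exactly B = 7 bytes: K' = 5a 55 34 26 46 b6 e1.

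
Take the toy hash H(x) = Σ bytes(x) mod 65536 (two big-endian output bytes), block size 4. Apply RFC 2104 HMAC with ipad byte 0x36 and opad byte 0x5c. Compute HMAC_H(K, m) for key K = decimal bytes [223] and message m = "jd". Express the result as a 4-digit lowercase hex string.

01f2

Key decimal bytes [223] = df is 1 byte ≤ B = 4; zero-pad to 4 bytes: K' = df 00 00 00.
K' ⊕ ipad = e9 36 36 36.  K' ⊕ opad = 83 5c 5c 5c.
Inner input = (K'⊕ipad) ∥ m = e9 36 36 36 ∥ 6a 64.
Inner hash: sum = 233+54+54+54+106+100 = 601 → 02 59.
Outer input = (K'⊕opad) ∥ inner = 83 5c 5c 5c ∥ 02 59.
Outer hash (tag): sum = 131+92+92+92+2+89 = 498 → 01 f2.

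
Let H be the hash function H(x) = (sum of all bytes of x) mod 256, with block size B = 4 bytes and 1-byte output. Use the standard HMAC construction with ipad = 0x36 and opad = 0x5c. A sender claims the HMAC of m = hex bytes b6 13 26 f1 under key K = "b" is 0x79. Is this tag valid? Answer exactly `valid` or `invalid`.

Key "b" = 62 is 1 byte ≤ B = 4; zero-pad to 4 bytes: K' = 62 00 00 00.
K' ⊕ ipad = 54 36 36 36; K' ⊕ opad = 3e 5c 5c 5c.
Inner hash: sum = 84+54+54+54+182+19+38+241 = 726; mod 256 = 214 → d6.
Outer hash (recomputed tag): sum = 62+92+92+92+214 = 552; mod 256 = 40 → 28.
Recomputed tag = 28; claimed = 79 → mismatch.

invalid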